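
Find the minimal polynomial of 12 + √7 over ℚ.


Let α = 12 + √7. Then α - 12 = √7, so (α - 12)² = 7, giving α² - 24α + 137 = 0. Degree 2 and α ∉ ℚ, so this is the minimal polynomial.

Minimal polynomial: x² - 24x + 137


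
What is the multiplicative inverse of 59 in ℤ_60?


Use the extended Euclidean algorithm to write 1 = 59·s + 60·t; then s mod 60 is the inverse.
Euclidean algorithm:
  59 = 0·60 + 59
  60 = 1·59 + 1
  59 = 59·1 + 0
gcd(59,60) = 1
Back-substitution gives: 59·(-1) + 60·(1) = 1
So 59⁻¹ ≡ -1 ≡ 59 (mod 60)
Check: 59 × 59 = 3481 ≡ 1 (mod 60) ✓

59⁻¹ ≡ 59 (mod 60)


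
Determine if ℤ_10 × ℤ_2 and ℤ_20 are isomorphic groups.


Comparing ℤ_10 × ℤ_2 and ℤ_20:
gcd(10,2) = 2 ≠ 1. Max element order in ℤ_10×ℤ_2 is lcm(10,2) = 10 < 20, so it has no element of order 20

No, ℤ_10 × ℤ_2 ≇ ℤ_20


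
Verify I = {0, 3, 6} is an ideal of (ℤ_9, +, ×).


Check ideal conditions for I = {0, 3, 6} in ℤ_9:
(1) I is an additive subgroup? Yes
(2) For r ∈ ℤ_9 and a ∈ I: r·a ∈ I? Yes

Yes, I is an ideal of ℤ_9


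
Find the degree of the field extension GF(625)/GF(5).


GF(625) = GF(5^4), so the extension degree is 4

[GF(625)/GF(5)] = 4


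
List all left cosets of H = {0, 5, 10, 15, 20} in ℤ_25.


H = {0, 5, 10, 15, 20}, |H| = 5
Number of cosets = |G|/|H| = 25/5 = 5
0 + H = {0, 5, 10, 15, 20}
1 + H = {1, 6, 11, 16, 21}
2 + H = {2, 7, 12, 17, 22}
3 + H = {3, 8, 13, 18, 23}
4 + H = {4, 9, 14, 19, 24}

Cosets: 0+H={0,5,10,15,20}; 1+H={1,6,11,16,21}; 2+H={2,7,12,17,22}; 3+H={3,8,13,18,23}; 4+H={4,9,14,19,24}


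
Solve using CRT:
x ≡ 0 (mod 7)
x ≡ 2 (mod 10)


m₁ = 7, m₂ = 10, gcd = 1, so CRT applies. M = m₁·m₂ = 70
Let M₁ = M/m₁ = 10, M₂ = M/m₂ = 7
Find y₁ ≡ M₁⁻¹ (mod m₁): 10⁻¹ ≡ 5 (mod 7)
Find y₂ ≡ M₂⁻¹ (mod m₂): 7⁻¹ ≡ 3 (mod 10)
x = a₁·M₁·y₁ + a₂·M₂·y₂ = 0·10·5 + 2·7·3 = 42
Reduce mod 70: x ≡ 42
Check: 42 mod 7 = 0 ✓, 42 mod 10 = 2 ✓

x ≡ 42 (mod 70)


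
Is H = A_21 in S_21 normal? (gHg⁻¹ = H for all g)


H = A_21 in S_21
A_21 has index 2 in S_21, and every subgroup of index 2 is normal

Yes, normal subgroup


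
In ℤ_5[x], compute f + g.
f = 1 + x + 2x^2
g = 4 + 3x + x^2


Add coefficients mod 5:
x^0: 1 + 4 = 0 (mod 5)
x^1: 1 + 3 = 4 (mod 5)
x^2: 2 + 1 = 3 (mod 5)
Result: 4x + 3x^2

f + g = 4x + 3x^2


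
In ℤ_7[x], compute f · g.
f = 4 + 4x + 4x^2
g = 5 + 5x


Expand and collect like terms; reduce coefficients mod 7:
x^0: 4·5 = 20 ≡ 6 (mod 7)
x^1: 4·5 + 4·5 = 40 ≡ 5 (mod 7)
x^2: 4·5 + 4·5 = 40 ≡ 5 (mod 7)
x^3: 4·5 = 20 ≡ 6 (mod 7)
Result: 6 + 5x + 5x^2 + 6x^3

f · g = 6 + 5x + 5x^2 + 6x^3


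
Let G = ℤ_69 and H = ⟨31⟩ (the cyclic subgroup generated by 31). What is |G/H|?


|⟨31⟩| = n / gcd(31, 69) = 69 / 1 = 69
H is normal (ℤ_69 is abelian).
|G/H| = |G| / |H| = 69 / 69 = 1

|G/H| = 1


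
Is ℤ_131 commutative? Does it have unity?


ℤ_131 is a commutative ring with unity 1; 131 is prime, so ℤ_131 is a field (hence an integral domain)
Commutative: Yes
Integral domain: Yes
Has unity: Yes

ℤ_131: Commutative=Yes, Unity=Yes


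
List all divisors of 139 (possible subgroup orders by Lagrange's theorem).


Lagrange's theorem: |H| divides |G|
|G| = 139
Divisors of 139: 1, 139

Possible subgroup orders: {1, 139}


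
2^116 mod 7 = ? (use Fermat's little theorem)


Fermat's little theorem: if p is prime and gcd(a,p)=1, then a^(p-1) ≡ 1 (mod p)
p = 7 is prime, gcd(2,7) = 1
Reduce exponent: 116 mod 6 = 2
So 2^116 ≡ 2^2 (mod 7)
2^2 mod 7 = 4

2^116 ≡ 4 (mod 7)


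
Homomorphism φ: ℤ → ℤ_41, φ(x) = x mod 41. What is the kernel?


Kernel = preimage of identity
ker(φ) = {x ∈ ℤ : x ≡ 0 (mod 41)} = 41ℤ = {0, ±41, ±82, ...}

ker(φ) = 41ℤ


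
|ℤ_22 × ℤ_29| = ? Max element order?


|ℤ_22 × ℤ_29| = 22 × 29 = 638
Max element order = lcm(22,29) = 638
Cyclic? Yes (gcd=1)

|ℤ_22×ℤ_29| = 638, max element order = 638


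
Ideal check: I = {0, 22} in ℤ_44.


Check ideal conditions for I = {0, 22} in ℤ_44:
(1) I is an additive subgroup? Yes
(2) For r ∈ ℤ_44 and a ∈ I: r·a ∈ I? Yes

Yes, I is an ideal of ℤ_44


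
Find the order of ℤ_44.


ℤ_n has n elements.

|ℤ_44| = 44


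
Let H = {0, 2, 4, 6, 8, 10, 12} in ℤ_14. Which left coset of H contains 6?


6 + H = {6 + h (mod 14) : h ∈ H}
6+0=6, 6+2=8, 6+4=10, 6+6=12, 6+8=0, 6+10=2, 6+12=4
6 + H = {0, 2, 4, 6, 8, 10, 12} = 0 + H

6 + H = {0, 2, 4, 6, 8, 10, 12}


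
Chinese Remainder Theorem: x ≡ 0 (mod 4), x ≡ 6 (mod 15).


m₁ = 4, m₂ = 15, gcd = 1, so CRT applies. M = m₁·m₂ = 60
Let M₁ = M/m₁ = 15, M₂ = M/m₂ = 4
Find y₁ ≡ M₁⁻¹ (mod m₁): 15⁻¹ ≡ 3 (mod 4)
Find y₂ ≡ M₂⁻¹ (mod m₂): 4⁻¹ ≡ 4 (mod 15)
x = a₁·M₁·y₁ + a₂·M₂·y₂ = 0·15·3 + 6·4·4 = 96
Reduce mod 60: x ≡ 36
Check: 36 mod 4 = 0 ✓, 36 mod 15 = 6 ✓

x ≡ 36 (mod 60)


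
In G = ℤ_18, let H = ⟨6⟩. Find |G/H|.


|⟨6⟩| = n / gcd(6, 18) = 18 / 6 = 3
H is normal (ℤ_18 is abelian).
|G/H| = |G| / |H| = 18 / 3 = 6

|G/H| = 6


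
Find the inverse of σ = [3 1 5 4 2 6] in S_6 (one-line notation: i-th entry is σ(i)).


To find σ⁻¹, swap domain and range:
σ(1) = 3 → σ⁻¹(3) = 1
σ(2) = 1 → σ⁻¹(1) = 2
σ(3) = 5 → σ⁻¹(5) = 3
σ(4) = 4 → σ⁻¹(4) = 4
σ(5) = 2 → σ⁻¹(2) = 5
σ(6) = 6 → σ⁻¹(6) = 6

σ⁻¹ = [2 5 1 4 3 6]


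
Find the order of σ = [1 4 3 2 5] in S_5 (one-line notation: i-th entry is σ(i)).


Cycle decomposition: (2 4)
Cycle lengths: 2
Order = lcm(2) = 2

ord(σ) = 2


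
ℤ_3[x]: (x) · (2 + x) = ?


Expand and collect like terms; reduce coefficients mod 3:
x^0: 0·2 = 0 ≡ 0 (mod 3)
x^1: 0·1 + 1·2 = 2 ≡ 2 (mod 3)
x^2: 1·1 = 1 ≡ 1 (mod 3)
Result: 2x + x^2

f · g = 2x + x^2


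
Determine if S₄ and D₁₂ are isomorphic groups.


Comparing S₄ and D₁₂:
S₄ has trivial center; D₁₂ has center {e, r⁶}

No, S₄ ≇ D₁₂


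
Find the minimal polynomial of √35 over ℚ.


√35 satisfies x² - 35 = 0, irreducible over ℚ since 35 is squarefree

Minimal polynomial: x² - 35


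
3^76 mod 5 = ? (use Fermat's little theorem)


Fermat's little theorem: if p is prime and gcd(a,p)=1, then a^(p-1) ≡ 1 (mod p)
p = 5 is prime, gcd(3,5) = 1
Reduce exponent: 76 mod 4 = 0
So 3^76 ≡ 3^0 (mod 5)
3^0 = 1

3^76 ≡ 1 (mod 5)


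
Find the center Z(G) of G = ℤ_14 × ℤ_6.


Z(G) = {g ∈ G | gx = xg for all x ∈ G}
Direct product of abelian groups is abelian, so Z(G) = G

Z(ℤ_14 × ℤ_6) = ℤ_14 × ℤ_6


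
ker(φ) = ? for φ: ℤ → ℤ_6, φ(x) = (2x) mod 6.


Kernel = preimage of identity
ker(φ) = {x ∈ ℤ : 2x ≡ 0 (mod 6)}. gcd(2,6) = 2, so 2x ≡ 0 (mod 6) ⟺ x ≡ 0 (mod 6/2 = 3). Hence ker(φ) = 3ℤ

ker(φ) = 3ℤ


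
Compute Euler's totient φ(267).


Factor n: 267 = 3 × 89
φ(n) = n · ∏(1 - 1/p) over distinct primes p | n
φ(267) = 267 · (1 - 1/3) · (1 - 1/89) = 176

φ(267) = 176


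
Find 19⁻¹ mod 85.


Use the extended Euclidean algorithm to write 1 = 19·s + 85·t; then s mod 85 is the inverse.
Euclidean algorithm:
  19 = 0·85 + 19
  85 = 4·19 + 9
  19 = 2·9 + 1
  9 = 9·1 + 0
gcd(19,85) = 1
Back-substitution gives: 19·(9) + 85·(-2) = 1
So 19⁻¹ ≡ 9 ≡ 9 (mod 85)
Check: 19 × 9 = 171 ≡ 1 (mod 85) ✓

19⁻¹ ≡ 9 (mod 85)


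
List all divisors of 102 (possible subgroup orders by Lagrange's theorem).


Lagrange's theorem: |H| divides |G|
|G| = 102
Divisors of 102: 1, 2, 3, 6, 17, 34, 51, 102

Possible subgroup orders: {1, 2, 3, 6, 17, 34, 51, 102}


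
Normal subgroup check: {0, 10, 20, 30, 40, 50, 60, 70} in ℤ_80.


H = {0, 10, 20, 30, 40, 50, 60, 70} in ℤ_80
ℤ_80 is abelian; every subgroup of an abelian group is normal

Yes, normal subgroup


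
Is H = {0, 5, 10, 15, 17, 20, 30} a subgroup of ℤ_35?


Subgroup test for H = {0, 5, 10, 15, 17, 20, 30} in (ℤ_35, +):
(1) 0 ∈ H? Yes
(2) Closure: for all a,b ∈ H, (a+b) mod 35 ∈ H? No  [counterexample: 5 + 17 = 22 ∉ H]
(3) Inverses: for all a ∈ H, -a mod 35 ∈ H? No

No, H is not a subgroup of ℤ_35


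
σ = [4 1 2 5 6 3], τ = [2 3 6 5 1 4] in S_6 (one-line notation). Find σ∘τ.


σ∘τ: apply τ first, then σ
1 →τ 2 →σ 1
2 →τ 3 →σ 2
3 →τ 6 →σ 3
4 →τ 5 →σ 6
5 →τ 1 →σ 4
6 →τ 4 →σ 5

σ∘τ = [1 2 3 6 4 5]


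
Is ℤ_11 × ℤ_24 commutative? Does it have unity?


Direct product ring; commutative with unity (1,1); but (1,0)·(0,1) = (0,0) gives zero divisors, so not an integral domain
Commutative: Yes
Integral domain: No
Has unity: Yes

ℤ_11 × ℤ_24: Commutative=Yes, Unity=Yes


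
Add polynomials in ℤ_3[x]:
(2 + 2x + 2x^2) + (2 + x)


Add coefficients mod 3:
x^0: 2 + 2 = 1 (mod 3)
x^1: 2 + 1 = 0 (mod 3)
x^2: 2 + 0 = 2 (mod 3)
Result: 1 + 2x^2

f + g = 1 + 2x^2


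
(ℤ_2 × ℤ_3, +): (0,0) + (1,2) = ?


Operation: componentwise addition mod (2, 3)
(0,0) + (1,2) = ((a₁+b₁) mod 2, (a₂+b₂) mod 3) with a = (0,0), b = (1,2)

(0,0) + (1,2) = (1,2)


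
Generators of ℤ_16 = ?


g generates ℤ_n iff gcd(g,n) = 1
Checking each g ∈ {1,...,15}:
gcd(1,16) = 1
gcd(2,16) = 2
gcd(3,16) = 1
gcd(4,16) = 4
gcd(5,16) = 1
gcd(6,16) = 2
gcd(7,16) = 1
gcd(8,16) = 8
gcd(9,16) = 1
gcd(10,16) = 2
gcd(11,16) = 1
gcd(12,16) = 4
gcd(13,16) = 1
gcd(14,16) = 2
gcd(15,16) = 1
Generators: {1, 3, 5, 7, 9, 11, 13, 15}
Number of generators = φ(16) = 8

Generators of ℤ_16 = {1, 3, 5, 7, 9, 11, 13, 15}


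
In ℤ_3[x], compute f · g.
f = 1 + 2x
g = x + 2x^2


Expand and collect like terms; reduce coefficients mod 3:
x^0: 1·0 = 0 ≡ 0 (mod 3)
x^1: 1·1 + 2·0 = 1 ≡ 1 (mod 3)
x^2: 1·2 + 2·1 = 4 ≡ 1 (mod 3)
x^3: 2·2 = 4 ≡ 1 (mod 3)
Result: x + x^2 + x^3

f · g = x + x^2 + x^3


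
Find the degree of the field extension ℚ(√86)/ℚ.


√86 has minimal polynomial x² - 86 (irreducible over ℚ since 86 is squarefree)

[ℚ(√86)/ℚ] = 2


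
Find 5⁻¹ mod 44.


Use the extended Euclidean algorithm to write 1 = 5·s + 44·t; then s mod 44 is the inverse.
Euclidean algorithm:
  5 = 0·44 + 5
  44 = 8·5 + 4
  5 = 1·4 + 1
  4 = 4·1 + 0
gcd(5,44) = 1
Back-substitution gives: 5·(9) + 44·(-1) = 1
So 5⁻¹ ≡ 9 ≡ 9 (mod 44)
Check: 5 × 9 = 45 ≡ 1 (mod 44) ✓

5⁻¹ ≡ 9 (mod 44)


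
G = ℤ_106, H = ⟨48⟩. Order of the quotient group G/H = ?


|⟨48⟩| = n / gcd(48, 106) = 106 / 2 = 53
H is normal (ℤ_106 is abelian).
|G/H| = |G| / |H| = 106 / 53 = 2

|G/H| = 2


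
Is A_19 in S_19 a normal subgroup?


H = A_19 in S_19
A_19 has index 2 in S_19, and every subgroup of index 2 is normal

Yes, normal subgroup


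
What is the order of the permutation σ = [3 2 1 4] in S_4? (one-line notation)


Cycle decomposition: (1 3)
Cycle lengths: 2
Order = lcm(2) = 2

ord(σ) = 2


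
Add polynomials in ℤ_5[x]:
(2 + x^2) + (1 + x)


Add coefficients mod 5:
x^0: 2 + 1 = 3 (mod 5)
x^1: 0 + 1 = 1 (mod 5)
x^2: 1 + 0 = 1 (mod 5)
Result: 3 + x + x^2

f + g = 3 + x + x^2


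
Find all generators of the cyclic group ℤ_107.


g generates ℤ_n iff gcd(g,n) = 1
Prime factors of 107: 107
Generators are g ∈ {1,...,106} not divisible by any of these primes.
Generators: {1, 2, 3, 4, 5, 6, 7, 8, 9, 10, 11, 12, 13, 14, 15, 16, 17, 18, 19, 20, 21, 22, 23, 24, 25, 26, 27, 28, 29, 30, 31, 32, 33, 34, 35, 36, 37, 38, 39, 40, 41, 42, 43, 44, 45, 46, 47, 48, 49, 50, 51, 52, 53, 54, 55, 56, 57, 58, 59, 60, 61, 62, 63, 64, 65, 66, 67, 68, 69, 70, 71, 72, 73, 74, 75, 76, 77, 78, 79, 80, 81, 82, 83, 84, 85, 86, 87, 88, 89, 90, 91, 92, 93, 94, 95, 96, 97, 98, 99, 100, 101, 102, 103, 104, 105, 106}
Number of generators = φ(107) = 106

Generators of ℤ_107 = {1, 2, 3, 4, 5, 6, 7, 8, 9, 10, 11, 12, 13, 14, 15, 16, 17, 18, 19, 20, 21, 22, 23, 24, 25, 26, 27, 28, 29, 30, 31, 32, 33, 34, 35, 36, 37, 38, 39, 40, 41, 42, 43, 44, 45, 46, 47, 48, 49, 50, 51, 52, 53, 54, 55, 56, 57, 58, 59, 60, 61, 62, 63, 64, 65, 66, 67, 68, 69, 70, 71, 72, 73, 74, 75, 76, 77, 78, 79, 80, 81, 82, 83, 84, 85, 86, 87, 88, 89, 90, 91, 92, 93, 94, 95, 96, 97, 98, 99, 100, 101, 102, 103, 104, 105, 106}


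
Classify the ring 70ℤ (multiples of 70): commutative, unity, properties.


70ℤ is a commutative ring under +,× but has no multiplicative identity (1 ∉ 70ℤ); it has no zero divisors, but without unity it is not an integral domain
Commutative: Yes
Integral domain: No
Has unity: No

70ℤ (multiples of 70): Commutative=Yes, Unity=No


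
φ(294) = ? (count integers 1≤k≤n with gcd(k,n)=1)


Factor n: 294 = 2 × 3 × 7^2
φ(n) = n · ∏(1 - 1/p) over distinct primes p | n
φ(294) = 294 · (1 - 1/2) · (1 - 1/3) · (1 - 1/7) = 84

φ(294) = 84


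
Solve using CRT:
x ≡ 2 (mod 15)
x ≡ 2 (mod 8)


m₁ = 15, m₂ = 8, gcd = 1, so CRT applies. M = m₁·m₂ = 120
Let M₁ = M/m₁ = 8, M₂ = M/m₂ = 15
Find y₁ ≡ M₁⁻¹ (mod m₁): 8⁻¹ ≡ 2 (mod 15)
Find y₂ ≡ M₂⁻¹ (mod m₂): 15⁻¹ ≡ 7 (mod 8)
x = a₁·M₁·y₁ + a₂·M₂·y₂ = 2·8·2 + 2·15·7 = 242
Reduce mod 120: x ≡ 2
Check: 2 mod 15 = 2 ✓, 2 mod 8 = 2 ✓

x ≡ 2 (mod 120)


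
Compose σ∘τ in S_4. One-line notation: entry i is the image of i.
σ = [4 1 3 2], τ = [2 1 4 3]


σ∘τ: apply τ first, then σ
1 →τ 2 →σ 1
2 →τ 1 →σ 4
3 →τ 4 →σ 2
4 →τ 3 →σ 3

σ∘τ = [1 4 2 3]


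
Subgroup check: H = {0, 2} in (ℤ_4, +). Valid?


Subgroup test for H = {0, 2} in (ℤ_4, +):
(1) 0 ∈ H? Yes
(2) Closure: for all a,b ∈ H, (a+b) mod 4 ∈ H? Yes
(3) Inverses: for all a ∈ H, -a mod 4 ∈ H? Yes

Yes, H is a subgroup of ℤ_4


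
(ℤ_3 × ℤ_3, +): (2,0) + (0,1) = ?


Operation: componentwise addition mod (3, 3)
(2,0) + (0,1) = ((a₁+b₁) mod 3, (a₂+b₂) mod 3) with a = (2,0), b = (0,1)

(2,0) + (0,1) = (2,1)


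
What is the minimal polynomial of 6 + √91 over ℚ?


Let α = 6 + √91. Then α - 6 = √91, so (α - 6)² = 91, giving α² - 12α - 55 = 0. Degree 2 and α ∉ ℚ, so this is the minimal polynomial.

Minimal polynomial: x² - 12x - 55


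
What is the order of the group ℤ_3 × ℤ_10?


|A × B| = |A| · |B|
|ℤ_3 × ℤ_10| = 3 × 10 = 30

|ℤ_3 × ℤ_10| = 30


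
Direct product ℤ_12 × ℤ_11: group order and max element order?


|ℤ_12 × ℤ_11| = 12 × 11 = 132
Max element order = lcm(12,11) = 132
Cyclic? Yes (gcd=1)

|ℤ_12×ℤ_11| = 132, max element order = 132


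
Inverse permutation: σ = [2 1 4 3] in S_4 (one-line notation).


To find σ⁻¹, swap domain and range:
σ(1) = 2 → σ⁻¹(2) = 1
σ(2) = 1 → σ⁻¹(1) = 2
σ(3) = 4 → σ⁻¹(4) = 3
σ(4) = 3 → σ⁻¹(3) = 4

σ⁻¹ = [2 1 4 3]


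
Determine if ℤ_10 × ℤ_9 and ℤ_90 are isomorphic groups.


Comparing ℤ_10 × ℤ_9 and ℤ_90:
gcd(10,9) = 1, so ℤ_10 × ℤ_9 ≅ ℤ_90 (CRT)

Yes, ℤ_10 × ℤ_9 ≅ ℤ_90


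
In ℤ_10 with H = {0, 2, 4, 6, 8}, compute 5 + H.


5 + H = {5 + h (mod 10) : h ∈ H}
5+0=5, 5+2=7, 5+4=9, 5+6=1, 5+8=3
5 + H = {1, 3, 5, 7, 9} = 1 + H

5 + H = {1, 3, 5, 7, 9}


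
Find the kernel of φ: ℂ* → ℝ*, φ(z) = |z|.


Kernel = preimage of identity
ker(φ) = {z ∈ ℂ* | |z| = 1} = unit circle S¹

ker(φ) = S¹ (unit circle)


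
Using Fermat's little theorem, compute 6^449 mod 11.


Fermat's little theorem: if p is prime and gcd(a,p)=1, then a^(p-1) ≡ 1 (mod p)
p = 11 is prime, gcd(6,11) = 1
Reduce exponent: 449 mod 10 = 9
So 6^449 ≡ 6^9 (mod 11)
6^9 mod 11 = 2

6^449 ≡ 2 (mod 11)


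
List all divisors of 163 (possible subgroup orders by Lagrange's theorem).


Lagrange's theorem: |H| divides |G|
|G| = 163
Divisors of 163: 1, 163

Possible subgroup orders: {1, 163}


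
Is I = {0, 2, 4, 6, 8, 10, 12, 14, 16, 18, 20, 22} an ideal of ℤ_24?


Check ideal conditions for I = {0, 2, 4, 6, 8, 10, 12, 14, 16, 18, 20, 22} in ℤ_24:
(1) I is an additive subgroup? Yes
(2) For r ∈ ℤ_24 and a ∈ I: r·a ∈ I? Yes

Yes, I is an ideal of ℤ_24


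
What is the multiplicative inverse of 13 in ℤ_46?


Use the extended Euclidean algorithm to write 1 = 13·s + 46·t; then s mod 46 is the inverse.
Euclidean algorithm:
  13 = 0·46 + 13
  46 = 3·13 + 7
  13 = 1·7 + 6
  7 = 1·6 + 1
  6 = 6·1 + 0
gcd(13,46) = 1
Back-substitution gives: 13·(-7) + 46·(2) = 1
So 13⁻¹ ≡ -7 ≡ 39 (mod 46)
Check: 13 × 39 = 507 ≡ 1 (mod 46) ✓

13⁻¹ ≡ 39 (mod 46)


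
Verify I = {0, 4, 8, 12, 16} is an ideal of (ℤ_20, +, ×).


Check ideal conditions for I = {0, 4, 8, 12, 16} in ℤ_20:
(1) I is an additive subgroup? Yes
(2) For r ∈ ℤ_20 and a ∈ I: r·a ∈ I? Yes

Yes, I is an ideal of ℤ_20


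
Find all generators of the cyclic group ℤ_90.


g generates ℤ_n iff gcd(g,n) = 1
Prime factors of 90: 2, 3, 5
Generators are g ∈ {1,...,89} not divisible by any of these primes.
Generators: {1, 7, 11, 13, 17, 19, 23, 29, 31, 37, 41, 43, 47, 49, 53, 59, 61, 67, 71, 73, 77, 79, 83, 89}
Number of generators = φ(90) = 24

Generators of ℤ_90 = {1, 7, 11, 13, 17, 19, 23, 29, 31, 37, 41, 43, 47, 49, 53, 59, 61, 67, 71, 73, 77, 79, 83, 89}


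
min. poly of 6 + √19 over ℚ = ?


Let α = 6 + √19. Then α - 6 = √19, so (α - 6)² = 19, giving α² - 12α + 17 = 0. Degree 2 and α ∉ ℚ, so this is the minimal polynomial.

Minimal polynomial: x² - 12x + 17


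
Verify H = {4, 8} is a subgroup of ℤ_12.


Subgroup test for H = {4, 8} in (ℤ_12, +):
(1) 0 ∈ H? No
(2) Closure: for all a,b ∈ H, (a+b) mod 12 ∈ H? No  [counterexample: 4 + 8 = 0 ∉ H]
(3) Inverses: for all a ∈ H, -a mod 12 ∈ H? Yes

No, H is not a subgroup of ℤ_12


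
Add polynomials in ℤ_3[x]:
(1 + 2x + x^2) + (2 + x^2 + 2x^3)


Add coefficients mod 3:
x^0: 1 + 2 = 0 (mod 3)
x^1: 2 + 0 = 2 (mod 3)
x^2: 1 + 1 = 2 (mod 3)
x^3: 0 + 2 = 2 (mod 3)
Result: 2x + 2x^2 + 2x^3

f + g = 2x + 2x^2 + 2x^3


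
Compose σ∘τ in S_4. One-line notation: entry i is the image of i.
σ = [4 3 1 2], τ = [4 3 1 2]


σ∘τ: apply τ first, then σ
1 →τ 4 →σ 2
2 →τ 3 →σ 1
3 →τ 1 →σ 4
4 →τ 2 →σ 3

σ∘τ = [2 1 4 3]


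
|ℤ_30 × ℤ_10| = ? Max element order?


|ℤ_30 × ℤ_10| = 30 × 10 = 300
Max element order = lcm(30,10) = 30
Cyclic? No (gcd=10)

|ℤ_30×ℤ_10| = 300, max element order = 30


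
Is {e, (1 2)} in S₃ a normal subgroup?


H = {e, (1 2)} in S₃
(1 3)(1 2)(1 3)⁻¹ = (2 3) ∉ {e, (1 2)}, so it is not normal

No, not a normal subgroup


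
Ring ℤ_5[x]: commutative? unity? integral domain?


ℤ_5 is a field (n prime), so ℤ_5[x] is a commutative integral domain with unity
Commutative: Yes
Integral domain: Yes
Has unity: Yes

ℤ_5[x]: Commutative=Yes, Unity=Yes


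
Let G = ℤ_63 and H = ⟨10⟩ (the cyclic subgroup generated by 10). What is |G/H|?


|⟨10⟩| = n / gcd(10, 63) = 63 / 1 = 63
H is normal (ℤ_63 is abelian).
|G/H| = |G| / |H| = 63 / 63 = 1

|G/H| = 1


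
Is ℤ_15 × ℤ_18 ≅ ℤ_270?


Comparing ℤ_15 × ℤ_18 and ℤ_270:
gcd(15,18) = 3 ≠ 1. Max element order in ℤ_15×ℤ_18 is lcm(15,18) = 90 < 270, so it has no element of order 270

No, ℤ_15 × ℤ_18 ≇ ℤ_270


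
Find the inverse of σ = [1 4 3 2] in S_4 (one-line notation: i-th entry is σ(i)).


To find σ⁻¹, swap domain and range:
σ(1) = 1 → σ⁻¹(1) = 1
σ(2) = 4 → σ⁻¹(4) = 2
σ(3) = 3 → σ⁻¹(3) = 3
σ(4) = 2 → σ⁻¹(2) = 4

σ⁻¹ = [1 4 3 2]


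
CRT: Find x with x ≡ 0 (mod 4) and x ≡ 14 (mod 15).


m₁ = 4, m₂ = 15, gcd = 1, so CRT applies. M = m₁·m₂ = 60
Let M₁ = M/m₁ = 15, M₂ = M/m₂ = 4
Find y₁ ≡ M₁⁻¹ (mod m₁): 15⁻¹ ≡ 3 (mod 4)
Find y₂ ≡ M₂⁻¹ (mod m₂): 4⁻¹ ≡ 4 (mod 15)
x = a₁·M₁·y₁ + a₂·M₂·y₂ = 0·15·3 + 14·4·4 = 224
Reduce mod 60: x ≡ 44
Check: 44 mod 4 = 0 ✓, 44 mod 15 = 14 ✓

x ≡ 44 (mod 60)


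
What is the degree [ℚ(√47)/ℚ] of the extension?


√47 has minimal polynomial x² - 47 (irreducible over ℚ since 47 is squarefree)

[ℚ(√47)/ℚ] = 2


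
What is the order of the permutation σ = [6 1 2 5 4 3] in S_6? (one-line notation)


Cycle decomposition: (1 6 3 2) (4 5)
Cycle lengths: 4, 2
Order = lcm(4, 2) = 4

ord(σ) = 4


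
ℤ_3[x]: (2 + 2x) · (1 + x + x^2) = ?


Expand and collect like terms; reduce coefficients mod 3:
x^0: 2·1 = 2 ≡ 2 (mod 3)
x^1: 2·1 + 2·1 = 4 ≡ 1 (mod 3)
x^2: 2·1 + 2·1 = 4 ≡ 1 (mod 3)
x^3: 2·1 = 2 ≡ 2 (mod 3)
Result: 2 + x + x^2 + 2x^3

f · g = 2 + x + x^2 + 2x^3


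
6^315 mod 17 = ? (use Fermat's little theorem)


Fermat's little theorem: if p is prime and gcd(a,p)=1, then a^(p-1) ≡ 1 (mod p)
p = 17 is prime, gcd(6,17) = 1
Reduce exponent: 315 mod 16 = 11
So 6^315 ≡ 6^11 (mod 17)
6^11 mod 17 = 5

6^315 ≡ 5 (mod 17)


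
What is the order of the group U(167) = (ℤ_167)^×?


U(n) is the group of units mod n; |U(n)| = φ(n)
|U(167)| = φ(167) = 166

|U(167) = (ℤ_167)^×| = 166


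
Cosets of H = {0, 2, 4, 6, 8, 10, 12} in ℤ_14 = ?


H = {0, 2, 4, 6, 8, 10, 12}, |H| = 7
Number of cosets = |G|/|H| = 14/7 = 2
0 + H = {0, 2, 4, 6, 8, 10, 12}
1 + H = {1, 3, 5, 7, 9, 11, 13}

Cosets: 0+H={0,2,4,6,8,10,12}; 1+H={1,3,5,7,9,11,13}


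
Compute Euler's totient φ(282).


Factor n: 282 = 2 × 3 × 47
φ(n) = n · ∏(1 - 1/p) over distinct primes p | n
φ(282) = 282 · (1 - 1/2) · (1 - 1/3) · (1 - 1/47) = 92

φ(282) = 92


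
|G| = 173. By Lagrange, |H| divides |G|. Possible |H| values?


Lagrange's theorem: |H| divides |G|
|G| = 173
Divisors of 173: 1, 173

Possible subgroup orders: {1, 173}


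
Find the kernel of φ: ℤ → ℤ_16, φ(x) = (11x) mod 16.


Kernel = preimage of identity
ker(φ) = {x ∈ ℤ : 11x ≡ 0 (mod 16)}. gcd(11,16) = 1, so 11x ≡ 0 (mod 16) ⟺ x ≡ 0 (mod 16/1 = 16). Hence ker(φ) = 16ℤ

ker(φ) = 16ℤ


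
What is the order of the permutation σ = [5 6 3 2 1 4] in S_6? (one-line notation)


Cycle decomposition: (1 5) (2 6 4)
Cycle lengths: 2, 3
Order = lcm(2, 3) = 6

ord(σ) = 6


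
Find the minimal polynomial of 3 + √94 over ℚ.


Let α = 3 + √94. Then α - 3 = √94, so (α - 3)² = 94, giving α² - 6α - 85 = 0. Degree 2 and α ∉ ℚ, so this is the minimal polynomial.

Minimal polynomial: x² - 6x - 85


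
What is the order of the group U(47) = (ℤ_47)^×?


U(n) is the group of units mod n; |U(n)| = φ(n)
|U(47)| = φ(47) = 46

|U(47) = (ℤ_47)^×| = 46


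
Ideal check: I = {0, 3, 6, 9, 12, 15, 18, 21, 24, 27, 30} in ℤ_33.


Check ideal conditions for I = {0, 3, 6, 9, 12, 15, 18, 21, 24, 27, 30} in ℤ_33:
(1) I is an additive subgroup? Yes
(2) For r ∈ ℤ_33 and a ∈ I: r·a ∈ I? Yes

Yes, I is an ideal of ℤ_33


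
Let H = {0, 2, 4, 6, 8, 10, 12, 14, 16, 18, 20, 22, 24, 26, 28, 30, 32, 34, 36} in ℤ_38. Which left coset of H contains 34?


34 + H = {34 + h (mod 38) : h ∈ H}
34+0=34, 34+2=36, 34+4=0, 34+6=2, 34+8=4, 34+10=6, 34+12=8, 34+14=10, 34+16=12, 34+18=14, 34+20=16, 34+22=18, 34+24=20, 34+26=22, 34+28=24, 34+30=26, 34+32=28, 34+34=30, 34+36=32
34 + H = {0, 2, 4, 6, 8, 10, 12, 14, 16, 18, 20, 22, 24, 26, 28, 30, 32, 34, 36} = 0 + H

34 + H = {0, 2, 4, 6, 8, 10, 12, 14, 16, 18, 20, 22, 24, 26, 28, 30, 32, 34, 36}


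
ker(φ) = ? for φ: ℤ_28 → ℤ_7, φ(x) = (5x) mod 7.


Kernel = preimage of identity
ker(φ) = {x ∈ ℤ_28 : 5x ≡ 0 (mod 7)}. Since 7 | 28, φ is well-defined. The kernel is the cyclic subgroup ⟨7⟩ of ℤ_28 (order 4), i.e. {0, 7, 14, 21}

ker(φ) = {0, 7, 14, 21}


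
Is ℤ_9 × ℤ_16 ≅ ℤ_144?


Comparing ℤ_9 × ℤ_16 and ℤ_144:
gcd(9,16) = 1, so ℤ_9 × ℤ_16 ≅ ℤ_144 (CRT)

Yes, ℤ_9 × ℤ_16 ≅ ℤ_144


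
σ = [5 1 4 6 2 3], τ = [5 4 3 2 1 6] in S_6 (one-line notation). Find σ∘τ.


σ∘τ: apply τ first, then σ
1 →τ 5 →σ 2
2 →τ 4 →σ 6
3 →τ 3 →σ 4
4 →τ 2 →σ 1
5 →τ 1 →σ 5
6 →τ 6 →σ 3

σ∘τ = [2 6 4 1 5 3]


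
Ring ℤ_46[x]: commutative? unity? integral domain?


ℤ_46 has zero divisors (2·23 ≡ 0), and these lift to constant zero divisors in ℤ_46[x]; so not an integral domain
Commutative: Yes
Integral domain: No
Has unity: Yes

ℤ_46[x]: Commutative=Yes, Unity=Yes


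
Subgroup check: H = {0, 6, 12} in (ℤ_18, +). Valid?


Subgroup test for H = {0, 6, 12} in (ℤ_18, +):
(1) 0 ∈ H? Yes
(2) Closure: for all a,b ∈ H, (a+b) mod 18 ∈ H? Yes
(3) Inverses: for all a ∈ H, -a mod 18 ∈ H? Yes

Yes, H is a subgroup of ℤ_18


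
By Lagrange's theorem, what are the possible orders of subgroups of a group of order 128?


Lagrange's theorem: |H| divides |G|
|G| = 128
Divisors of 128: 1, 2, 4, 8, 16, 32, 64, 128

Possible subgroup orders: {1, 2, 4, 8, 16, 32, 64, 128}


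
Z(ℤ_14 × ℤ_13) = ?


Z(G) = {g ∈ G | gx = xg for all x ∈ G}
Direct product of abelian groups is abelian, so Z(G) = G

Z(ℤ_14 × ℤ_13) = ℤ_14 × ℤ_13


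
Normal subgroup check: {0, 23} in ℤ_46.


H = {0, 23} in ℤ_46
ℤ_46 is abelian; every subgroup of an abelian group is normal

Yes, normal subgroup


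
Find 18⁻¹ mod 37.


Use the extended Euclidean algorithm to write 1 = 18·s + 37·t; then s mod 37 is the inverse.
Euclidean algorithm:
  18 = 0·37 + 18
  37 = 2·18 + 1
  18 = 18·1 + 0
gcd(18,37) = 1
Back-substitution gives: 18·(-2) + 37·(1) = 1
So 18⁻¹ ≡ -2 ≡ 35 (mod 37)
Check: 18 × 35 = 630 ≡ 1 (mod 37) ✓

18⁻¹ ≡ 35 (mod 37)


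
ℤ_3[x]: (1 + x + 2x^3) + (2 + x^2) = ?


Add coefficients mod 3:
x^0: 1 + 2 = 0 (mod 3)
x^1: 1 + 0 = 1 (mod 3)
x^2: 0 + 1 = 1 (mod 3)
x^3: 2 + 0 = 2 (mod 3)
Result: x + x^2 + 2x^3

f + g = x + x^2 + 2x^3


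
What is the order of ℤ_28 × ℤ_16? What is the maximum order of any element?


|ℤ_28 × ℤ_16| = 28 × 16 = 448
Max element order = lcm(28,16) = 112
Cyclic? No (gcd=4)

|ℤ_28×ℤ_16| = 448, max element order = 112


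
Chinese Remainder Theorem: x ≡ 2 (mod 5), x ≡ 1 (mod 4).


m₁ = 5, m₂ = 4, gcd = 1, so CRT applies. M = m₁·m₂ = 20
Let M₁ = M/m₁ = 4, M₂ = M/m₂ = 5
Find y₁ ≡ M₁⁻¹ (mod m₁): 4⁻¹ ≡ 4 (mod 5)
Find y₂ ≡ M₂⁻¹ (mod m₂): 5⁻¹ ≡ 1 (mod 4)
x = a₁·M₁·y₁ + a₂·M₂·y₂ = 2·4·4 + 1·5·1 = 37
Reduce mod 20: x ≡ 17
Check: 17 mod 5 = 2 ✓, 17 mod 4 = 1 ✓

x ≡ 17 (mod 20)


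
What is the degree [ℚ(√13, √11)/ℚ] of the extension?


[ℚ(√13,√11):ℚ] = [ℚ(√13,√11):ℚ(√13)]·[ℚ(√13):ℚ] = 2·2 = 4

[ℚ(√13, √11)/ℚ] = 4


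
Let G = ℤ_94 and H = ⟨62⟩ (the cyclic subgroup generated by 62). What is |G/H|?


|⟨62⟩| = n / gcd(62, 94) = 94 / 2 = 47
H is normal (ℤ_94 is abelian).
|G/H| = |G| / |H| = 94 / 47 = 2

|G/H| = 2


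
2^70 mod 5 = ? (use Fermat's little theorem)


Fermat's little theorem: if p is prime and gcd(a,p)=1, then a^(p-1) ≡ 1 (mod p)
p = 5 is prime, gcd(2,5) = 1
Reduce exponent: 70 mod 4 = 2
So 2^70 ≡ 2^2 (mod 5)
2^2 mod 5 = 4

2^70 ≡ 4 (mod 5)


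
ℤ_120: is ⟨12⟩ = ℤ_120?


g generates ℤ_n iff gcd(g, n) = 1
gcd(12, 120) = 12
Since gcd = 12 ≠ 1, ⟨12⟩ has order 10 < 120, so 12 is not a generator.

No, 12 does not generate ℤ_120


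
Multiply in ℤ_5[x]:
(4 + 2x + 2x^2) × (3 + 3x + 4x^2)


Expand and collect like terms; reduce coefficients mod 5:
x^0: 4·3 = 12 ≡ 2 (mod 5)
x^1: 4·3 + 2·3 = 18 ≡ 3 (mod 5)
x^2: 4·4 + 2·3 + 2·3 = 28 ≡ 3 (mod 5)
x^3: 2·4 + 2·3 = 14 ≡ 4 (mod 5)
x^4: 2·4 = 8 ≡ 3 (mod 5)
Result: 2 + 3x + 3x^2 + 4x^3 + 3x^4

f · g = 2 + 3x + 3x^2 + 4x^3 + 3x^4


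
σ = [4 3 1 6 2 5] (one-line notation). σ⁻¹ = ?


To find σ⁻¹, swap domain and range:
σ(1) = 4 → σ⁻¹(4) = 1
σ(2) = 3 → σ⁻¹(3) = 2
σ(3) = 1 → σ⁻¹(1) = 3
σ(4) = 6 → σ⁻¹(6) = 4
σ(5) = 2 → σ⁻¹(2) = 5
σ(6) = 5 → σ⁻¹(5) = 6

σ⁻¹ = [3 5 2 1 6 4]


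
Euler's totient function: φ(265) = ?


Factor n: 265 = 5 × 53
φ(n) = n · ∏(1 - 1/p) over distinct primes p | n
φ(265) = 265 · (1 - 1/5) · (1 - 1/53) = 208

φ(265) = 208


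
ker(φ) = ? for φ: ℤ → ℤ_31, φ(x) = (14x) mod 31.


Kernel = preimage of identity
ker(φ) = {x ∈ ℤ : 14x ≡ 0 (mod 31)}. gcd(14,31) = 1, so 14x ≡ 0 (mod 31) ⟺ x ≡ 0 (mod 31/1 = 31). Hence ker(φ) = 31ℤ

ker(φ) = 31ℤ


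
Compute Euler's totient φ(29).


φ(n) = count of k ∈ {1,...,n} with gcd(k,n)=1
Coprimes to 29: {1, 2, 3, 4, 5, 6, 7, 8, 9, 10, 11, 12, 13, 14, 15, 16, 17, 18, 19, 20, 21, 22, 23, 24, 25, 26, 27, 28}
Count: 28

φ(29) = 28


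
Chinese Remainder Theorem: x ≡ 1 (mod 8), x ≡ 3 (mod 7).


m₁ = 8, m₂ = 7, gcd = 1, so CRT applies. M = m₁·m₂ = 56
Let M₁ = M/m₁ = 7, M₂ = M/m₂ = 8
Find y₁ ≡ M₁⁻¹ (mod m₁): 7⁻¹ ≡ 7 (mod 8)
Find y₂ ≡ M₂⁻¹ (mod m₂): 8⁻¹ ≡ 1 (mod 7)
x = a₁·M₁·y₁ + a₂·M₂·y₂ = 1·7·7 + 3·8·1 = 73
Reduce mod 56: x ≡ 17
Check: 17 mod 8 = 1 ✓, 17 mod 7 = 3 ✓

x ≡ 17 (mod 56)


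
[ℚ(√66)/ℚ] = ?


√66 has minimal polynomial x² - 66 (irreducible over ℚ since 66 is squarefree)

[ℚ(√66)/ℚ] = 2


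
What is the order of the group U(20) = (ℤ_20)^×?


U(n) is the group of units mod n; |U(n)| = φ(n)
|U(20)| = φ(20) = 8

|U(20) = (ℤ_20)^×| = 8


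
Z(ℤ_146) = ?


Z(G) = {g ∈ G | gx = xg for all x ∈ G}
ℤ_146 is abelian, so Z(G) = G

Z(ℤ_146) = ℤ_146


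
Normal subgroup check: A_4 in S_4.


H = A_4 in S_4
A_4 has index 2 in S_4, and every subgroup of index 2 is normal

Yes, normal subgroup


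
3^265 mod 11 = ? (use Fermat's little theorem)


Fermat's little theorem: if p is prime and gcd(a,p)=1, then a^(p-1) ≡ 1 (mod p)
p = 11 is prime, gcd(3,11) = 1
Reduce exponent: 265 mod 10 = 5
So 3^265 ≡ 3^5 (mod 11)
3^5 mod 11 = 1

3^265 ≡ 1 (mod 11)


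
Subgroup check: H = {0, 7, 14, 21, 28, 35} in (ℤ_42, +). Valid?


Subgroup test for H = {0, 7, 14, 21, 28, 35} in (ℤ_42, +):
(1) 0 ∈ H? Yes
(2) Closure: for all a,b ∈ H, (a+b) mod 42 ∈ H? Yes
(3) Inverses: for all a ∈ H, -a mod 42 ∈ H? Yes

Yes, H is a subgroup of ℤ_42


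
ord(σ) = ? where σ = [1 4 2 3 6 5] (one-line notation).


Cycle decomposition: (2 4 3) (5 6)
Cycle lengths: 3, 2
Order = lcm(3, 2) = 6

ord(σ) = 6


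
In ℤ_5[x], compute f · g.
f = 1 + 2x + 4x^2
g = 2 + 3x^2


Expand and collect like terms; reduce coefficients mod 5:
x^0: 1·2 = 2 ≡ 2 (mod 5)
x^1: 1·0 + 2·2 = 4 ≡ 4 (mod 5)
x^2: 1·3 + 2·0 + 4·2 = 11 ≡ 1 (mod 5)
x^3: 2·3 + 4·0 = 6 ≡ 1 (mod 5)
x^4: 4·3 = 12 ≡ 2 (mod 5)
Result: 2 + 4x + x^2 + x^3 + 2x^4

f · g = 2 + 4x + x^2 + x^3 + 2x^4


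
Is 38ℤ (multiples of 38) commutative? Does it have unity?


38ℤ is a commutative ring under +,× but has no multiplicative identity (1 ∉ 38ℤ); it has no zero divisors, but without unity it is not an integral domain
Commutative: Yes
Integral domain: No
Has unity: No

38ℤ (multiples of 38): Commutative=Yes, Unity=No


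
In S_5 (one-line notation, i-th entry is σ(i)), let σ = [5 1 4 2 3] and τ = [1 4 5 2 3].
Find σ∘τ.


σ∘τ: apply τ first, then σ
1 →τ 1 →σ 5
2 →τ 4 →σ 2
3 →τ 5 →σ 3
4 →τ 2 →σ 1
5 →τ 3 →σ 4

σ∘τ = [5 2 3 1 4]


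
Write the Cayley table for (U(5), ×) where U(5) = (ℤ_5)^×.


Elements: {1, 2, 3, 4}
Operation: multiplication mod 5
Entry (a, b) = (a × b) mod 5

Cayley table:
  | 1 | 2 | 3 | 4
1 | 1 | 2 | 3 | 4
2 | 2 | 4 | 1 | 3
3 | 3 | 1 | 4 | 2
4 | 4 | 3 | 2 | 1


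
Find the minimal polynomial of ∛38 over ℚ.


∛38 satisfies x³ - 38 = 0, irreducible over ℚ (no rational root; 38 is not a perfect cube)

Minimal polynomial: x³ - 38


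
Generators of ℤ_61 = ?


g generates ℤ_n iff gcd(g,n) = 1
Prime factors of 61: 61
Generators are g ∈ {1,...,60} not divisible by any of these primes.
Generators: {1, 2, 3, 4, 5, 6, 7, 8, 9, 10, 11, 12, 13, 14, 15, 16, 17, 18, 19, 20, 21, 22, 23, 24, 25, 26, 27, 28, 29, 30, 31, 32, 33, 34, 35, 36, 37, 38, 39, 40, 41, 42, 43, 44, 45, 46, 47, 48, 49, 50, 51, 52, 53, 54, 55, 56, 57, 58, 59, 60}
Number of generators = φ(61) = 60

Generators of ℤ_61 = {1, 2, 3, 4, 5, 6, 7, 8, 9, 10, 11, 12, 13, 14, 15, 16, 17, 18, 19, 20, 21, 22, 23, 24, 25, 26, 27, 28, 29, 30, 31, 32, 33, 34, 35, 36, 37, 38, 39, 40, 41, 42, 43, 44, 45, 46, 47, 48, 49, 50, 51, 52, 53, 54, 55, 56, 57, 58, 59, 60}


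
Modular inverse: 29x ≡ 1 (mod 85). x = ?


Use the extended Euclidean algorithm to write 1 = 29·s + 85·t; then s mod 85 is the inverse.
Euclidean algorithm:
  29 = 0·85 + 29
  85 = 2·29 + 27
  29 = 1·27 + 2
  27 = 13·2 + 1
  2 = 2·1 + 0
gcd(29,85) = 1
Back-substitution gives: 29·(-41) + 85·(14) = 1
So 29⁻¹ ≡ -41 ≡ 44 (mod 85)
Check: 29 × 44 = 1276 ≡ 1 (mod 85) ✓

29⁻¹ ≡ 44 (mod 85)


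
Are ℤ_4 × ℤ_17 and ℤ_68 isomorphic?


Comparing ℤ_4 × ℤ_17 and ℤ_68:
gcd(4,17) = 1, so ℤ_4 × ℤ_17 ≅ ℤ_68 (CRT)

Yes, ℤ_4 × ℤ_17 ≅ ℤ_68


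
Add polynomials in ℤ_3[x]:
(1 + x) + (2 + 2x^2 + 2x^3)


Add coefficients mod 3:
x^0: 1 + 2 = 0 (mod 3)
x^1: 1 + 0 = 1 (mod 3)
x^2: 0 + 2 = 2 (mod 3)
x^3: 0 + 2 = 2 (mod 3)
Result: x + 2x^2 + 2x^3

f + g = x + 2x^2 + 2x^3


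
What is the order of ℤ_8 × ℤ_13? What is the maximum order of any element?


|ℤ_8 × ℤ_13| = 8 × 13 = 104
Max element order = lcm(8,13) = 104
Cyclic? Yes (gcd=1)

|ℤ_8×ℤ_13| = 104, max element order = 104


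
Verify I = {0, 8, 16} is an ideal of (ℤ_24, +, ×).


Check ideal conditions for I = {0, 8, 16} in ℤ_24:
(1) I is an additive subgroup? Yes
(2) For r ∈ ℤ_24 and a ∈ I: r·a ∈ I? Yes

Yes, I is an ideal of ℤ_24


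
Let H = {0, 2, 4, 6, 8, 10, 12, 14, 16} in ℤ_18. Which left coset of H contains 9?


9 + H = {9 + h (mod 18) : h ∈ H}
9+0=9, 9+2=11, 9+4=13, 9+6=15, 9+8=17, 9+10=1, 9+12=3, 9+14=5, 9+16=7
9 + H = {1, 3, 5, 7, 9, 11, 13, 15, 17} = 1 + H

9 + H = {1, 3, 5, 7, 9, 11, 13, 15, 17}


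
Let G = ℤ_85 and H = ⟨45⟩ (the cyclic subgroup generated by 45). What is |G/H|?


|⟨45⟩| = n / gcd(45, 85) = 85 / 5 = 17
H is normal (ℤ_85 is abelian).
|G/H| = |G| / |H| = 85 / 17 = 5

|G/H| = 5


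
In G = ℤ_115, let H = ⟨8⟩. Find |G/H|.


|⟨8⟩| = n / gcd(8, 115) = 115 / 1 = 115
H is normal (ℤ_115 is abelian).
|G/H| = |G| / |H| = 115 / 115 = 1

|G/H| = 1


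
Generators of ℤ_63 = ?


g generates ℤ_n iff gcd(g,n) = 1
Prime factors of 63: 3, 7
Generators are g ∈ {1,...,62} not divisible by any of these primes.
Generators: {1, 2, 4, 5, 8, 10, 11, 13, 16, 17, 19, 20, 22, 23, 25, 26, 29, 31, 32, 34, 37, 38, 40, 41, 43, 44, 46, 47, 50, 52, 53, 55, 58, 59, 61, 62}
Number of generators = φ(63) = 36

Generators of ℤ_63 = {1, 2, 4, 5, 8, 10, 11, 13, 16, 17, 19, 20, 22, 23, 25, 26, 29, 31, 32, 34, 37, 38, 40, 41, 43, 44, 46, 47, 50, 52, 53, 55, 58, 59, 61, 62}


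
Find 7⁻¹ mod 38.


Use the extended Euclidean algorithm to write 1 = 7·s + 38·t; then s mod 38 is the inverse.
Euclidean algorithm:
  7 = 0·38 + 7
  38 = 5·7 + 3
  7 = 2·3 + 1
  3 = 3·1 + 0
gcd(7,38) = 1
Back-substitution gives: 7·(11) + 38·(-2) = 1
So 7⁻¹ ≡ 11 ≡ 11 (mod 38)
Check: 7 × 11 = 77 ≡ 1 (mod 38) ✓

7⁻¹ ≡ 11 (mod 38)


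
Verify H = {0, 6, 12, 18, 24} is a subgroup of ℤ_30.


Subgroup test for H = {0, 6, 12, 18, 24} in (ℤ_30, +):
(1) 0 ∈ H? Yes
(2) Closure: for all a,b ∈ H, (a+b) mod 30 ∈ H? Yes
(3) Inverses: for all a ∈ H, -a mod 30 ∈ H? Yes

Yes, H is a subgroup of ℤ_30


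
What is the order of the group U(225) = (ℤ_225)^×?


U(n) is the group of units mod n; |U(n)| = φ(n)
|U(225)| = φ(225) = 120

|U(225) = (ℤ_225)^×| = 120


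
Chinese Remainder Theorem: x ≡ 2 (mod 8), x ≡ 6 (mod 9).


m₁ = 8, m₂ = 9, gcd = 1, so CRT applies. M = m₁·m₂ = 72
Let M₁ = M/m₁ = 9, M₂ = M/m₂ = 8
Find y₁ ≡ M₁⁻¹ (mod m₁): 9⁻¹ ≡ 1 (mod 8)
Find y₂ ≡ M₂⁻¹ (mod m₂): 8⁻¹ ≡ 8 (mod 9)
x = a₁·M₁·y₁ + a₂·M₂·y₂ = 2·9·1 + 6·8·8 = 402
Reduce mod 72: x ≡ 42
Check: 42 mod 8 = 2 ✓, 42 mod 9 = 6 ✓

x ≡ 42 (mod 72)


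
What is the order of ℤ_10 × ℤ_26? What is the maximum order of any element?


|ℤ_10 × ℤ_26| = 10 × 26 = 260
Max element order = lcm(10,26) = 130
Cyclic? No (gcd=2)

|ℤ_10×ℤ_26| = 260, max element order = 130


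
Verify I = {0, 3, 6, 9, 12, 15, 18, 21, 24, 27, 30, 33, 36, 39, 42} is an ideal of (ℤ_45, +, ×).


Check ideal conditions for I = {0, 3, 6, 9, 12, 15, 18, 21, 24, 27, 30, 33, 36, 39, 42} in ℤ_45:
(1) I is an additive subgroup? Yes
(2) For r ∈ ℤ_45 and a ∈ I: r·a ∈ I? Yes

Yes, I is an ideal of ℤ_45


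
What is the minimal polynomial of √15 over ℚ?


√15 satisfies x² - 15 = 0, irreducible over ℚ since 15 is squarefree

Minimal polynomial: x² - 15


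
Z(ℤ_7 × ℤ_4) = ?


Z(G) = {g ∈ G | gx = xg for all x ∈ G}
Direct product of abelian groups is abelian, so Z(G) = G

Z(ℤ_7 × ℤ_4) = ℤ_7 × ℤ_4


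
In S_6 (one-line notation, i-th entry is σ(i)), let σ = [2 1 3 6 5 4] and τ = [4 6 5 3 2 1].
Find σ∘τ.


σ∘τ: apply τ first, then σ
1 →τ 4 →σ 6
2 →τ 6 →σ 4
3 →τ 5 →σ 5
4 →τ 3 →σ 3
5 →τ 2 →σ 1
6 →τ 1 →σ 2

σ∘τ = [6 4 5 3 1 2]


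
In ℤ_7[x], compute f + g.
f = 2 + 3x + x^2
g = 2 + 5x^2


Add coefficients mod 7:
x^0: 2 + 2 = 4 (mod 7)
x^1: 3 + 0 = 3 (mod 7)
x^2: 1 + 5 = 6 (mod 7)
Result: 4 + 3x + 6x^2

f + g = 4 + 3x + 6x^2


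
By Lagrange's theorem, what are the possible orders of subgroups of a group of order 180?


Lagrange's theorem: |H| divides |G|
|G| = 180
Divisors of 180: 1, 2, 3, 4, 5, 6, 9, 10, 12, 15, 18, 20, 30, 36, 45, 60, 90, 180

Possible subgroup orders: {1, 2, 3, 4, 5, 6, 9, 10, 12, 15, 18, 20, 30, 36, 45, 60, 90, 180}


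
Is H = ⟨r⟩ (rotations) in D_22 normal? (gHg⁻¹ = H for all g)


H = ⟨r⟩ (rotations) in D_22
The rotation subgroup ⟨r⟩ has index 2 in D_22, so it is normal

Yes, normal subgroup


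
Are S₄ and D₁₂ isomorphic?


Comparing S₄ and D₁₂:
S₄ has trivial center; D₁₂ has center {e, r⁶}

No, S₄ ≇ D₁₂


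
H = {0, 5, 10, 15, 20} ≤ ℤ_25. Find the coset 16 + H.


16 + H = {16 + h (mod 25) : h ∈ H}
16+0=16, 16+5=21, 16+10=1, 16+15=6, 16+20=11
16 + H = {1, 6, 11, 16, 21} = 1 + H

16 + H = {1, 6, 11, 16, 21}


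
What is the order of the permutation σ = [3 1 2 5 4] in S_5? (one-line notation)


Cycle decomposition: (1 3 2) (4 5)
Cycle lengths: 3, 2
Order = lcm(3, 2) = 6

ord(σ) = 6


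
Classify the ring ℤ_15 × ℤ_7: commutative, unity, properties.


Direct product ring; commutative with unity (1,1); but (1,0)·(0,1) = (0,0) gives zero divisors, so not an integral domain
Commutative: Yes
Integral domain: No
Has unity: Yes

ℤ_15 × ℤ_7: Commutative=Yes, Unity=Yes


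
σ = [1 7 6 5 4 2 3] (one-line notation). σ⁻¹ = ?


To find σ⁻¹, swap domain and range:
σ(1) = 1 → σ⁻¹(1) = 1
σ(2) = 7 → σ⁻¹(7) = 2
σ(3) = 6 → σ⁻¹(6) = 3
σ(4) = 5 → σ⁻¹(5) = 4
σ(5) = 4 → σ⁻¹(4) = 5
σ(6) = 2 → σ⁻¹(2) = 6
σ(7) = 3 → σ⁻¹(3) = 7

σ⁻¹ = [1 6 7 5 4 3 2]


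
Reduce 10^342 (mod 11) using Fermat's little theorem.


Fermat's little theorem: if p is prime and gcd(a,p)=1, then a^(p-1) ≡ 1 (mod p)
p = 11 is prime, gcd(10,11) = 1
Reduce exponent: 342 mod 10 = 2
So 10^342 ≡ 10^2 (mod 11)
10^2 mod 11 = 1

10^342 ≡ 1 (mod 11)
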